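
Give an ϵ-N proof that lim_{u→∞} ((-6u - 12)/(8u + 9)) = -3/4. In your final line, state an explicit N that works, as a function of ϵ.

N = (21/32)/ϵ

Suppose ϵ > 0. We seek N > 0 such that u > N implies |(-6u - 12)/(8u + 9) + 3/4| < ϵ.
(-6u - 12)/(8u + 9) + 3/4 = (8(-6u - 12) − (-6)(8u + 9)) / (8(8u + 9)) = -42/(8(8u + 9)).
For u > 0 we have 8u + 9 > 8u, so |(-6u - 12)/(8u + 9) + 3/4| = 42/(8(8u + 9)) < 42/(8·8u) = (21/32)/u.
Thus |(-6u - 12)/(8u + 9) + 3/4| < ϵ whenever u > (21/32)/ϵ.
Take N = (21/32)/ϵ. If u > N then |(-6u - 12)/(8u + 9) + 3/4| < (21/32)/u < ϵ.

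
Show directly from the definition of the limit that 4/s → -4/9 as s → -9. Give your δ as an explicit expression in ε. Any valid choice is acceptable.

Suppose ε > 0. We seek δ > 0 such that 0 < |s + 9| < δ implies |4/s + 4/9| < ε.
|4/s + 4/9| = 4·|-9 − s|/(9·|s|) = 4|s + 9|/(9|s|).
Require δ ≤ 9/2 so that |s| > 9 − 9/2 = 9/2, hence 9|s| > 81/2.
Then |4/s + 4/9| < 4|s + 9|/(81/2), which is < ε when |s + 9| < (81/8)ε.
Take δ = min(9/2, (81/8)ε). Then 0 < |s + 9| < δ gives both |s + 9| < 9/2 and |s + 9| < (81/8)ε, so |4/s + 4/9| < ε.

δ = min(9/2, (81/8)ε)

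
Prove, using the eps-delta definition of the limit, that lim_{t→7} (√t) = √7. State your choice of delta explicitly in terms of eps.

Fix eps > 0. We want delta > 0 such that 0 < |t − 7| < delta implies |√t − √7| < eps.
Multiplying by the conjugate, |√t − √7| = |t − 7|/(√t + √7).
Restrict delta ≤ 7 so that |t − 7| < 7 forces t > 0, and then √t + √7 > √7.
Hence |√t − √7| < |t − 7|/√7, which is < eps once |t − 7| < √7·eps.
Take delta = min(7, √7·eps). If 0 < |t − 7| < delta then t > 0 and |√t − √7| < |t − 7|/√7 < eps.

delta = min(7, √7·eps)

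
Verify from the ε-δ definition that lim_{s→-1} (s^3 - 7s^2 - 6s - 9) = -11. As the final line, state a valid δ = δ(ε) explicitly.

Suppose ε > 0. We want δ > 0 such that 0 < |s + 1| < δ implies |(s^3 - 7s^2 - 6s - 9) + 11| < ε.
(s^3 - 7s^2 - 6s - 9) + 11 = s^3 - 7s^2 - 6s + 2 = (s + 1)(s^2 - 8s + 2).
So |(s^3 - 7s^2 - 6s - 9) + 11| = |s + 1|·|s^2 - 8s + 2|.
Assume first that |s + 1| < 1, so |s| < 2. Then |s^2 - 8s + 2| ≤ 2^2 + 8·2 + 2 = 22.
Hence |(s^3 - 7s^2 - 6s - 9) + 11| ≤ 22|s + 1| < ε provided |s + 1| < ε/22.
Choosing δ = min(1, ε/22) ensures both conditions, hence |(s^3 - 7s^2 - 6s - 9) + 11| < ε.

δ = min(1, ε/22)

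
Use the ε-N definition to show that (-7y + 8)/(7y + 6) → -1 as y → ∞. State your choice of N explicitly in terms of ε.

N = 2/ε

Suppose ε > 0. We seek N > 0 such that y > N implies |(-7y + 8)/(7y + 6) + 1| < ε.
(-7y + 8)/(7y + 6) + 1 = (7(-7y + 8) − (-7)(7y + 6)) / (7(7y + 6)) = 98/(7(7y + 6)).
For y > 0 we have 7y + 6 > 7y, so |(-7y + 8)/(7y + 6) + 1| = 98/(7(7y + 6)) < 98/(7·7y) = 2/y.
Thus |(-7y + 8)/(7y + 6) + 1| < ε whenever y > 2/ε.
Take N = 2/ε. If y > N then |(-7y + 8)/(7y + 6) + 1| < 2/y < ε.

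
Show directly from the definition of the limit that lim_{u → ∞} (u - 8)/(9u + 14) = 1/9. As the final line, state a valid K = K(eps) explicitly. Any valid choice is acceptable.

Let eps > 0 be given. We seek K > 0 such that u > K implies |(u - 8)/(9u + 14) − (1/9)| < eps.
(u - 8)/(9u + 14) − (1/9) = (9(u - 8) − (9u + 14)) / (9(9u + 14)) = -86/(9(9u + 14)).
For u > 0 we have 9u + 14 > 9u, so |(u - 8)/(9u + 14) − (1/9)| = 86/(9(9u + 14)) < 86/(9·9u) = (86/81)/u.
Thus |(u - 8)/(9u + 14) − (1/9)| < eps whenever u > (86/81)/eps.
Take K = (86/81)/eps. If u > K then |(u - 8)/(9u + 14) − (1/9)| < (86/81)/u < eps.

K = (86/81)/eps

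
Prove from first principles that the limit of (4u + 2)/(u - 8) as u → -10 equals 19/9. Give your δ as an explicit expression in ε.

Fix ε > 0. We want δ > 0 with 0 < |u + 10| < δ ⇒ |(4u + 2)/(u - 8) − (19/9)| < ε.
Combining over a common denominator, (4u + 2)/(u - 8) − (19/9) = [(4u + 2)·(-18) − (-38)·(u - 8)] / [(-18)·(u - 8)] = -34(u + 10) / ((-18)(u - 8)).
So |(4u + 2)/(u - 8) − (19/9)| = 34|u + 10| / (18·|u − 8|).
Restrict δ ≤ 9. Then |u + 10| < 9 gives |u − 8| = |(u + 10) + (-18)| ≥ 18 − 9 = 9.
Hence |(4u + 2)/(u - 8) − (19/9)| < 34|u + 10|/(18·9) = (17/81)|u + 10|, which is < ε once |u + 10| < (81/17)ε.
Take δ = min(9, (81/17)ε). Then 0 < |u + 10| < δ forces both bounds, so |(4u + 2)/(u - 8) − (19/9)| < ε.

δ = min(9, (81/17)ε)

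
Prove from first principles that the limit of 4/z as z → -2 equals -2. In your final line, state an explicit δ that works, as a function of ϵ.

Suppose ϵ > 0. We seek δ > 0 such that 0 < |z + 2| < δ implies |4/z + 2| < ϵ.
|4/z + 2| = 4·|-2 − z|/(2·|z|) = 4|z + 2|/(2|z|).
Restrict δ ≤ 1. Then |z + 2| < 1 gives |z| > 1, so 2|z| > 2.
Then |4/z + 2| < 4|z + 2|/2, which is < ϵ when |z + 2| < (1/2)ϵ.
Take δ = min(1, (1/2)ϵ). Then 0 < |z + 2| < δ gives both |z + 2| < 1 and |z + 2| < (1/2)ϵ, so |4/z + 2| < ϵ.

δ = min(1, (1/2)ϵ)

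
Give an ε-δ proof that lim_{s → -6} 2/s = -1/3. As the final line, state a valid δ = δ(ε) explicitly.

Suppose ε > 0. We seek δ > 0 such that 0 < |s + 6| < δ implies |2/s + 1/3| < ε.
|2/s + 1/3| = 2·|-6 − s|/(6·|s|) = 2|s + 6|/(6|s|).
Require δ ≤ 3 so that |s| > 6 − 3 = 3, hence 6|s| > 18.
Then |2/s + 1/3| < 2|s + 6|/18, which is < ε when |s + 6| < 9ε.
Take δ = min(3, 9ε). Then 0 < |s + 6| < δ gives both |s + 6| < 3 and |s + 6| < 9ε, so |2/s + 1/3| < ε.

δ = min(3, 9ε)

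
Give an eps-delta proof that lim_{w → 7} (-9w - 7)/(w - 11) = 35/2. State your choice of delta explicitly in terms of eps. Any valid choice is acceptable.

Suppose eps > 0. We want delta > 0 with 0 < |w − 7| < delta ⇒ |(-9w - 7)/(w - 11) − (35/2)| < eps.
Combining over a common denominator, (-9w - 7)/(w - 11) − (35/2) = [(-9w - 7)·(-4) − (-70)·(w - 11)] / [(-4)·(w - 11)] = 106(w − 7) / ((-4)(w - 11)).
So |(-9w - 7)/(w - 11) − (35/2)| = 106|w − 7| / (4·|w − 11|).
Require delta ≤ 2, so |w − 11| ≥ |-4| − |w − 7| > 4 − 2 = 2.
Hence |(-9w - 7)/(w - 11) − (35/2)| < 106|w − 7|/(4·2) = (53/4)|w − 7|, which is < eps once |w − 7| < (4/53)eps.
Take delta = min(2, (4/53)eps). Then 0 < |w − 7| < delta forces both bounds, so |(-9w - 7)/(w - 11) − (35/2)| < eps.

delta = min(2, (4/53)eps)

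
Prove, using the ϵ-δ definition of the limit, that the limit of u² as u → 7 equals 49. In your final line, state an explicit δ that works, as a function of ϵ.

Fix ϵ > 0. We seek δ > 0 with 0 < |u − 7| < δ ⇒ |u² − 49| < ϵ.
Factor: u² − 49 = (u − 7)(u + 7), so |u² − 49| = |u − 7|·|u + 7|.
Impose δ ≤ 2 so that |u| < 9; then |u + 7| ≤ 16.
Hence |u² − 49| ≤ 16|u − 7|, which is < ϵ once |u − 7| < ϵ/16.
Take δ = min(2, ϵ/16). If 0 < |u − 7| < δ then both bounds hold and |u² − 49| ≤ 16|u − 7| < 16·(ϵ/16) = ϵ.

δ = min(2, ϵ/16)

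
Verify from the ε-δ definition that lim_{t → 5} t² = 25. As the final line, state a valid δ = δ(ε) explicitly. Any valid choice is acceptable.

δ = min(2, ε/12)

Fix ε > 0. We seek δ > 0 with 0 < |t − 5| < δ ⇒ |t² − 25| < ε.
Factor: t² − 25 = (t − 5)(t + 5), so |t² − 25| = |t − 5|·|t + 5|.
Restrict δ ≤ 2. Then |t − 5| < 2 gives |t| < 7, so by the triangle inequality |t + 5| ≤ 7 + 5 = 12.
Hence |t² − 25| ≤ 12|t − 5|, which is < ε once |t − 5| < ε/12.
Take δ = min(2, ε/12). If 0 < |t − 5| < δ then both bounds hold and |t² − 25| ≤ 12|t − 5| < 12·(ε/12) = ε.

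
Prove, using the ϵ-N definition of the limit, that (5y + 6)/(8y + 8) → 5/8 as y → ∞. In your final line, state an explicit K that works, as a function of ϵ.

Suppose ϵ > 0. We seek K > 0 such that y > K implies |(5y + 6)/(8y + 8) − (5/8)| < ϵ.
(5y + 6)/(8y + 8) − (5/8) = (8(5y + 6) − 5(8y + 8)) / (8(8y + 8)) = 8/(8(8y + 8)).
For y > 0 we have 8y + 8 > 8y, so |(5y + 6)/(8y + 8) − (5/8)| = 8/(8(8y + 8)) < 8/(8·8y) = (1/8)/y.
Thus |(5y + 6)/(8y + 8) − (5/8)| < ϵ whenever y > (1/8)/ϵ.
Take K = (1/8)/ϵ. If y > K then |(5y + 6)/(8y + 8) − (5/8)| < (1/8)/y < ϵ.

K = (1/8)/ϵ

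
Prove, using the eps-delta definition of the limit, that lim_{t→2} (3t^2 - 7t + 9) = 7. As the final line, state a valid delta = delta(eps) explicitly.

Let eps > 0. We want delta > 0 such that 0 < |t − 2| < delta implies |(3t^2 - 7t + 9) − 7| < eps.
(3t^2 - 7t + 9) − 7 = 3t^2 - 7t + 2 = (t − 2)(3t - 1).
So |(3t^2 - 7t + 9) − 7| = |t − 2|·|3t - 1|.
Require delta ≤ 2. Then |t − 2| < 2 gives |t| < 4, and by the triangle inequality |3t - 1| ≤ 3·4 + 1 = 13.
Hence |(3t^2 - 7t + 9) − 7| ≤ 13|t − 2| < eps provided |t − 2| < eps/13.
Take delta = min(2, eps/13). Then 0 < |t − 2| < delta gives both |t − 2| < 2 and |t − 2| < eps/13, so |(3t^2 - 7t + 9) − 7| < eps.

delta = min(2, eps/13)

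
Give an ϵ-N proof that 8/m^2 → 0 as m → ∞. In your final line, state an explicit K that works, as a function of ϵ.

Fix ϵ > 0. For m ≥ 1, |8/m^2 − 0| = 8/m^2.
8/m^2 < ϵ ⇔ m^2 > 8/ϵ ⇔ m > (8/ϵ)^{1/2}.
Take K = (8/ϵ)^{1/2}. Then m > K implies 8/m^2 < ϵ.

K = (8/ϵ)^{1/2}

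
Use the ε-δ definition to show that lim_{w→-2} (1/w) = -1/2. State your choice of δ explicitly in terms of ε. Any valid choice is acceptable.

δ = min(1, 2ε)

Let ε > 0 be given. We seek δ > 0 such that 0 < |w + 2| < δ implies |1/w + 1/2| < ε.
|1/w + 1/2| = |-2 − w|/(2·|w|) = |w + 2|/(2|w|).
Restrict δ ≤ 1. Then |w + 2| < 1 gives |w| > 1, so 2|w| > 2.
Then |1/w + 1/2| < |w + 2|/2, which is < ε when |w + 2| < 2ε.
Take δ = min(1, 2ε). Then 0 < |w + 2| < δ gives both |w + 2| < 1 and |w + 2| < 2ε, so |1/w + 1/2| < ε.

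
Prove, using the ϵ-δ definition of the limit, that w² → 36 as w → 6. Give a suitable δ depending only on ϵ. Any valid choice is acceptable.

Suppose ϵ > 0. We seek δ > 0 with 0 < |w − 6| < δ ⇒ |w² − 36| < ϵ.
Factor: w² − 36 = (w − 6)(w + 6), so |w² − 36| = |w − 6|·|w + 6|.
Restrict δ ≤ 2. Then |w − 6| < 2 gives |w| < 8, so by the triangle inequality |w + 6| ≤ 8 + 6 = 14.
Hence |w² − 36| ≤ 14|w − 6|, which is < ϵ once |w − 6| < ϵ/14.
Take δ = min(2, ϵ/14). If 0 < |w − 6| < δ then both bounds hold and |w² − 36| ≤ 14|w − 6| < 14·(ϵ/14) = ϵ.

δ = min(2, ϵ/14)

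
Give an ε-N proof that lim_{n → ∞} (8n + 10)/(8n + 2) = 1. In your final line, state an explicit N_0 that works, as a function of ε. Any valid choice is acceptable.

N_0 = 1/ε

Suppose ε > 0. For n ≥ 1, |(8n + 10)/(8n + 2) − 1| = |64|/(8(8n + 2)) = 64/(8(8n + 2)).
Since 8n + 2 ≥ 8n for n ≥ 1, this is ≤ 64/(8·8n) = 1/n.
So |(8n + 10)/(8n + 2) − 1| < ε whenever n > 1/ε.
Take N_0 = 1/ε. If n > N_0 then |(8n + 10)/(8n + 2) − 1| ≤ 1/n < ε.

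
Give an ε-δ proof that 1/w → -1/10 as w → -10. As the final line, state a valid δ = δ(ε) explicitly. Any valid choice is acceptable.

Fix ε > 0. We seek δ > 0 such that 0 < |w + 10| < δ implies |1/w + 1/10| < ε.
|1/w + 1/10| = |-10 − w|/(10·|w|) = |w + 10|/(10|w|).
Restrict δ ≤ 5. Then |w + 10| < 5 gives |w| > 5, so 10|w| > 50.
Then |1/w + 1/10| < |w + 10|/50, which is < ε when |w + 10| < 50ε.
Take δ = min(5, 50ε). Then 0 < |w + 10| < δ gives both |w + 10| < 5 and |w + 10| < 50ε, so |1/w + 1/10| < ε.

δ = min(5, 50ε)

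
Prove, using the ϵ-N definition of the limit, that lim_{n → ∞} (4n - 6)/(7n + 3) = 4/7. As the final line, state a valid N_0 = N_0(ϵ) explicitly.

Fix ϵ > 0. For n ≥ 1, |(4n - 6)/(7n + 3) − (4/7)| = |-54|/(7(7n + 3)) = 54/(7(7n + 3)).
Since 7n + 3 ≥ 7n for n ≥ 1, this is ≤ 54/(7·7n) = (54/49)/n.
So |(4n - 6)/(7n + 3) − (4/7)| < ϵ whenever n > (54/49)/ϵ.
Take N_0 = (54/49)/ϵ. If n > N_0 then |(4n - 6)/(7n + 3) − (4/7)| ≤ (54/49)/n < ϵ.

N_0 = (54/49)/ϵ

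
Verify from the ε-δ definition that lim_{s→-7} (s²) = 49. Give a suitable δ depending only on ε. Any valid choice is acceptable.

δ = min(1, ε/15)

Let ε > 0. We seek δ > 0 with 0 < |s + 7| < δ ⇒ |s² − 49| < ε.
Factor: s² − 49 = (s + 7)(s - 7), so |s² − 49| = |s + 7|·|s - 7|.
Impose δ ≤ 1 so that |s| < 8; then |s - 7| ≤ 15.
Hence |s² − 49| ≤ 15|s + 7|, which is < ε once |s + 7| < ε/15.
Take δ = min(1, ε/15). If 0 < |s + 7| < δ then both bounds hold and |s² − 49| ≤ 15|s + 7| < 15·(ε/15) = ε.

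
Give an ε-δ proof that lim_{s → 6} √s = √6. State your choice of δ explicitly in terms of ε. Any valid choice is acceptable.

δ = min(6, √6·ε)

Let ε > 0. We want δ > 0 such that 0 < |s − 6| < δ implies |√s − √6| < ε.
Rationalise: √s − √6 = (s − 6)/(√s + √6), so |√s − √6| = |s − 6|/(√s + √6).
Restrict δ ≤ 6 so that |s − 6| < 6 forces s > 0, and then √s + √6 > √6.
Hence |√s − √6| < |s − 6|/√6, which is < ε once |s − 6| < √6·ε.
Take δ = min(6, √6·ε). If 0 < |s − 6| < δ then s > 0 and |√s − √6| < |s − 6|/√6 < ε.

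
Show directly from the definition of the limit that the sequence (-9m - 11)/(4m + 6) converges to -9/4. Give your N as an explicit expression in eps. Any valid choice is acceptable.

N = (5/8)/eps

Let eps > 0. For m ≥ 1, |(-9m - 11)/(4m + 6) + 9/4| = |10|/(4(4m + 6)) = 10/(4(4m + 6)).
Since 4m + 6 ≥ 4m for m ≥ 1, this is ≤ 10/(4·4m) = (5/8)/m.
So |(-9m - 11)/(4m + 6) + 9/4| < eps whenever m > (5/8)/eps.
Take N = (5/8)/eps. If m > N then |(-9m - 11)/(4m + 6) + 9/4| ≤ (5/8)/m < eps.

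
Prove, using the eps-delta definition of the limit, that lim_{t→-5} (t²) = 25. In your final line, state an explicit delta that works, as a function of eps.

delta = min(1, eps/11)

Let eps > 0. We seek delta > 0 with 0 < |t + 5| < delta ⇒ |t² − 25| < eps.
Factor: t² − 25 = (t + 5)(t - 5), so |t² − 25| = |t + 5|·|t - 5|.
Impose delta ≤ 1 so that |t| < 6; then |t - 5| ≤ 11.
Hence |t² − 25| ≤ 11|t + 5|, which is < eps once |t + 5| < eps/11.
Take delta = min(1, eps/11). If 0 < |t + 5| < delta then both bounds hold and |t² − 25| ≤ 11|t + 5| < 11·(eps/11) = eps.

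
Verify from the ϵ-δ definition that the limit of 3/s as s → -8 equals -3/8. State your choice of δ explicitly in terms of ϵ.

δ = min(4, (32/3)ϵ)

Let ϵ > 0 be given. We seek δ > 0 such that 0 < |s + 8| < δ implies |3/s + 3/8| < ϵ.
|3/s + 3/8| = 3·|-8 − s|/(8·|s|) = 3|s + 8|/(8|s|).
Require δ ≤ 4 so that |s| > 8 − 4 = 4, hence 8|s| > 32.
Then |3/s + 3/8| < 3|s + 8|/32, which is < ϵ when |s + 8| < (32/3)ϵ.
Take δ = min(4, (32/3)ϵ). Then 0 < |s + 8| < δ gives both |s + 8| < 4 and |s + 8| < (32/3)ϵ, so |3/s + 3/8| < ϵ.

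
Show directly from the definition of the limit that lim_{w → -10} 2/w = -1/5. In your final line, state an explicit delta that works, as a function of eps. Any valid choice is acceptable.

Fix eps > 0. We seek delta > 0 such that 0 < |w + 10| < delta implies |2/w + 1/5| < eps.
|2/w + 1/5| = 2·|-10 − w|/(10·|w|) = 2|w + 10|/(10|w|).
Require delta ≤ 5 so that |w| > 10 − 5 = 5, hence 10|w| > 50.
Then |2/w + 1/5| < 2|w + 10|/50, which is < eps when |w + 10| < 25eps.
Take delta = min(5, 25eps). Then 0 < |w + 10| < delta gives both |w + 10| < 5 and |w + 10| < 25eps, so |2/w + 1/5| < eps.

delta = min(5, 25eps)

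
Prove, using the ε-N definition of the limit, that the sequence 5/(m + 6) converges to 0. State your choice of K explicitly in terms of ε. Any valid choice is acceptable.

Suppose ε > 0. For m ≥ 1, |5/(m + 6) − 0| = 5/(m + 6) ≤ 5/m.
We need 5/m < ε, i.e. m > 5/ε.
Take K = 5/ε. If m > K then |5/(m + 6)| ≤ 5/m < ε.

K = 5/ε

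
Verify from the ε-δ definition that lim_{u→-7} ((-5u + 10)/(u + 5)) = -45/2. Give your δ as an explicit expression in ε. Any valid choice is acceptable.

δ = min(1, (2/35)ε)

Let ε > 0. We want δ > 0 with 0 < |u + 7| < δ ⇒ |(-5u + 10)/(u + 5) + 45/2| < ε.
Combining over a common denominator, (-5u + 10)/(u + 5) + 45/2 = [(-5u + 10)·(-2) − 45·(u + 5)] / [(-2)·(u + 5)] = -35(u + 7) / ((-2)(u + 5)).
So |(-5u + 10)/(u + 5) + 45/2| = 35|u + 7| / (2·|u + 5|).
Restrict δ ≤ 1. Then |u + 7| < 1 gives |u + 5| = |(u + 7) + (-2)| ≥ 2 − 1 = 1.
Hence |(-5u + 10)/(u + 5) + 45/2| < 35|u + 7|/(2·1) = (35/2)|u + 7|, which is < ε once |u + 7| < (2/35)ε.
Take δ = min(1, (2/35)ε). Then 0 < |u + 7| < δ forces both bounds, so |(-5u + 10)/(u + 5) + 45/2| < ε.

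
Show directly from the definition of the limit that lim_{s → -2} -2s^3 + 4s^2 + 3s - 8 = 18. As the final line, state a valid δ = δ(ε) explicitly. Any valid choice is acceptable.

Let ε > 0. We want δ > 0 such that 0 < |s + 2| < δ implies |(-2s^3 + 4s^2 + 3s - 8) − 18| < ε.
(-2s^3 + 4s^2 + 3s - 8) − 18 = -2s^3 + 4s^2 + 3s - 26 = (s + 2)(-2s^2 + 8s - 13).
So |(-2s^3 + 4s^2 + 3s - 8) − 18| = |s + 2|·|-2s^2 + 8s - 13|.
Assume first that |s + 2| < 1, so |s| < 3. Then |-2s^2 + 8s - 13| ≤ 2·3^2 + 8·3 + 13 = 55.
Hence |(-2s^3 + 4s^2 + 3s - 8) − 18| ≤ 55|s + 2| < ε provided |s + 2| < ε/55.
Choosing δ = min(1, ε/55) ensures both conditions, hence |(-2s^3 + 4s^2 + 3s - 8) − 18| < ε.

δ = min(1, ε/55)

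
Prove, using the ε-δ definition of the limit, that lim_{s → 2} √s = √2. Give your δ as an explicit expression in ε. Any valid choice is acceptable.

δ = min(2, √2·ε)

Let ε > 0. We want δ > 0 such that 0 < |s − 2| < δ implies |√s − √2| < ε.
Multiplying by the conjugate, |√s − √2| = |s − 2|/(√s + √2).
Restrict δ ≤ 2 so that |s − 2| < 2 forces s > 0, and then √s + √2 > √2.
Hence |√s − √2| < |s − 2|/√2, which is < ε once |s − 2| < √2·ε.
Take δ = min(2, √2·ε). If 0 < |s − 2| < δ then s > 0 and |√s − √2| < |s − 2|/√2 < ε.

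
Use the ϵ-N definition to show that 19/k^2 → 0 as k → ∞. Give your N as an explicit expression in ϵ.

Suppose ϵ > 0. For k ≥ 1, |19/k^2 − 0| = 19/k^2.
19/k^2 < ϵ ⇔ k^2 > 19/ϵ ⇔ k > (19/ϵ)^{1/2}.
Take N = (19/ϵ)^{1/2}. Then k > N implies 19/k^2 < ϵ.

N = (19/ϵ)^{1/2}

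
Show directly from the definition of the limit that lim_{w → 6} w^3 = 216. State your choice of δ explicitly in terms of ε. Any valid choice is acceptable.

Let ε > 0 be given. We seek δ > 0 with 0 < |w − 6| < δ ⇒ |w^3 − 216| < ε.
Factor: w^3 − 216 = (w − 6)(w^2 + 6w + 36), so |w^3 − 216| = |w − 6|·|w^2 + 6w + 36|.
Impose δ ≤ 1 so that |w| < 7; then |w^2 + 6w + 36| ≤ 127.
Hence |w^3 − 216| ≤ 127|w − 6|, which is < ε once |w − 6| < ε/127.
Take δ = min(1, ε/127). If 0 < |w − 6| < δ then both bounds hold and |w^3 − 216| ≤ 127|w − 6| < 127·(ε/127) = ε.

δ = min(1, ε/127)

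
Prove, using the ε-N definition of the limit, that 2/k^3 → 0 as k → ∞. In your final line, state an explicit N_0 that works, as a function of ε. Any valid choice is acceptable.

Suppose ε > 0. For k ≥ 1, |2/k^3 − 0| = 2/k^3.
2/k^3 < ε ⇔ k^3 > 2/ε ⇔ k > (2/ε)^{1/3}.
Take N_0 = (2/ε)^{1/3}. Then k > N_0 implies 2/k^3 < ε.

N_0 = (2/ε)^{1/3}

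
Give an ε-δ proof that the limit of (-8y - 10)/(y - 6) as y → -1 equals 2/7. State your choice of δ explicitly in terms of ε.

Let ε > 0 be given. We want δ > 0 with 0 < |y + 1| < δ ⇒ |(-8y - 10)/(y - 6) − (2/7)| < ε.
Combining over a common denominator, (-8y - 10)/(y - 6) − (2/7) = [(-8y - 10)·(-7) − (-2)·(y - 6)] / [(-7)·(y - 6)] = 58(y + 1) / ((-7)(y - 6)).
So |(-8y - 10)/(y - 6) − (2/7)| = 58|y + 1| / (7·|y − 6|).
Restrict δ ≤ 7/2. Then |y + 1| < 7/2 gives |y − 6| = |(y + 1) + (-7)| ≥ 7 − 7/2 = 7/2.
Hence |(-8y - 10)/(y - 6) − (2/7)| < 58|y + 1|/(7·(7/2)) = (116/49)|y + 1|, which is < ε once |y + 1| < (49/116)ε.
Take δ = min(7/2, (49/116)ε). Then 0 < |y + 1| < δ forces both bounds, so |(-8y - 10)/(y - 6) − (2/7)| < ε.

δ = min(7/2, (49/116)ε)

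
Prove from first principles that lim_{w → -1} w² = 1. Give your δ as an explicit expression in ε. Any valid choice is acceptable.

δ = min(1, ε/3)

Let ε > 0. We seek δ > 0 with 0 < |w + 1| < δ ⇒ |w² − 1| < ε.
Factor: w² − 1 = (w + 1)(w - 1), so |w² − 1| = |w + 1|·|w - 1|.
Impose δ ≤ 1 so that |w| < 2; then |w - 1| ≤ 3.
Hence |w² − 1| ≤ 3|w + 1|, which is < ε once |w + 1| < ε/3.
Take δ = min(1, ε/3). If 0 < |w + 1| < δ then both bounds hold and |w² − 1| ≤ 3|w + 1| < 3·(ε/3) = ε.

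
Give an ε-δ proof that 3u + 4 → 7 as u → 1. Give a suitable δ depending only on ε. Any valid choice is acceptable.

Fix ε > 0. We need δ > 0 so that 0 < |u − 1| < δ implies |(3u + 4) − 7| < ε.
Since (3u + 4) − 7 = 3(u − 1), we have |(3u + 4) − 7| = 3|u − 1|.
So 3|u − 1| < ε exactly when |u − 1| < ε/3.
Choosing δ = ε/3 gives |(3u + 4) − 7| = 3|u − 1| < ε whenever |u − 1| < δ.

δ = ε/3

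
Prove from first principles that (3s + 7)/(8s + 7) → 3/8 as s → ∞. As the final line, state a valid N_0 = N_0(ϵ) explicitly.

Let ϵ > 0 be given. We seek N_0 > 0 such that s > N_0 implies |(3s + 7)/(8s + 7) − (3/8)| < ϵ.
(3s + 7)/(8s + 7) − (3/8) = (8(3s + 7) − 3(8s + 7)) / (8(8s + 7)) = 35/(8(8s + 7)).
For s > 0 we have 8s + 7 > 8s, so |(3s + 7)/(8s + 7) − (3/8)| = 35/(8(8s + 7)) < 35/(8·8s) = (35/64)/s.
Thus |(3s + 7)/(8s + 7) − (3/8)| < ϵ whenever s > (35/64)/ϵ.
Take N_0 = (35/64)/ϵ. If s > N_0 then |(3s + 7)/(8s + 7) − (3/8)| < (35/64)/s < ϵ.

N_0 = (35/64)/ϵ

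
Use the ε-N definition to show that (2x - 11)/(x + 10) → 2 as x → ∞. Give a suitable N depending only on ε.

Fix ε > 0. We seek N > 0 such that x > N implies |(2x - 11)/(x + 10) − 2| < ε.
(2x - 11)/(x + 10) − 2 = ((2x - 11) − 2(x + 10)) / ((x + 10)) = -31/((x + 10)).
For x > 0 we have x + 10 > x, so |(2x - 11)/(x + 10) − 2| = 31/((x + 10)) < 31/(x) = 31/x.
Thus |(2x - 11)/(x + 10) − 2| < ε whenever x > 31/ε.
Take N = 31/ε. If x > N then |(2x - 11)/(x + 10) − 2| < 31/x < ε.

N = 31/ε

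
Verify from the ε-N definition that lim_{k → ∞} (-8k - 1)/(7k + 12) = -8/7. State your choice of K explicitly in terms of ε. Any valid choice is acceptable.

K = (89/49)/ε

Suppose ε > 0. For k ≥ 1, |(-8k - 1)/(7k + 12) + 8/7| = |89|/(7(7k + 12)) = 89/(7(7k + 12)).
Since 7k + 12 ≥ 7k for k ≥ 1, this is ≤ 89/(7·7k) = (89/49)/k.
So |(-8k - 1)/(7k + 12) + 8/7| < ε whenever k > (89/49)/ε.
Take K = (89/49)/ε. If k > K then |(-8k - 1)/(7k + 12) + 8/7| ≤ (89/49)/k < ε.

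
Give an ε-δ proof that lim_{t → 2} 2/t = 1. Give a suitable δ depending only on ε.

Suppose ε > 0. We seek δ > 0 such that 0 < |t − 2| < δ implies |2/t − 1| < ε.
|2/t − 1| = 2·|2 − t|/(2·|t|) = 2|t − 2|/(2|t|).
Require δ ≤ 1 so that |t| > 2 − 1 = 1, hence 2|t| > 2.
Then |2/t − 1| < 2|t − 2|/2, which is < ε when |t − 2| < ε.
Take δ = min(1, ε). Then 0 < |t − 2| < δ gives both |t − 2| < 1 and |t − 2| < ε, so |2/t − 1| < ε.

δ = min(1, ε)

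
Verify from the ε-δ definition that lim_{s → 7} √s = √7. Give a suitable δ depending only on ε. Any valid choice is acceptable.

Let ε > 0. We want δ > 0 such that 0 < |s − 7| < δ implies |√s − √7| < ε.
Multiplying by the conjugate, |√s − √7| = |s − 7|/(√s + √7).
Restrict δ ≤ 7 so that |s − 7| < 7 forces s > 0, and then √s + √7 > √7.
Hence |√s − √7| < |s − 7|/√7, which is < ε once |s − 7| < √7·ε.
Take δ = min(7, √7·ε). If 0 < |s − 7| < δ then s > 0 and |√s − √7| < |s − 7|/√7 < ε.

δ = min(7, √7·ε)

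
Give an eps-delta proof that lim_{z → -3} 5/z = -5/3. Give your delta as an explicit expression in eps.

Let eps > 0. We seek delta > 0 such that 0 < |z + 3| < delta implies |5/z + 5/3| < eps.
|5/z + 5/3| = 5·|-3 − z|/(3·|z|) = 5|z + 3|/(3|z|).
Require delta ≤ 3/2 so that |z| > 3 − 3/2 = 3/2, hence 3|z| > 9/2.
Then |5/z + 5/3| < 5|z + 3|/(9/2), which is < eps when |z + 3| < (9/10)eps.
Take delta = min(3/2, (9/10)eps). Then 0 < |z + 3| < delta gives both |z + 3| < 3/2 and |z + 3| < (9/10)eps, so |5/z + 5/3| < eps.

delta = min(3/2, (9/10)eps)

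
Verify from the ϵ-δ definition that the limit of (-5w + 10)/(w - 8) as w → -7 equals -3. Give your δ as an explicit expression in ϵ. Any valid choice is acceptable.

δ = min(15/2, (15/4)ϵ)

Let ϵ > 0. We want δ > 0 with 0 < |w + 7| < δ ⇒ |(-5w + 10)/(w - 8) + 3| < ϵ.
Combining over a common denominator, (-5w + 10)/(w - 8) + 3 = [(-5w + 10)·(-15) − 45·(w - 8)] / [(-15)·(w - 8)] = 30(w + 7) / ((-15)(w - 8)).
So |(-5w + 10)/(w - 8) + 3| = 30|w + 7| / (15·|w − 8|).
Require δ ≤ 15/2, so |w − 8| ≥ |-15| − |w + 7| > 15 − 15/2 = 15/2.
Hence |(-5w + 10)/(w - 8) + 3| < 30|w + 7|/(15·(15/2)) = (4/15)|w + 7|, which is < ϵ once |w + 7| < (15/4)ϵ.
Take δ = min(15/2, (15/4)ϵ). Then 0 < |w + 7| < δ forces both bounds, so |(-5w + 10)/(w - 8) + 3| < ϵ.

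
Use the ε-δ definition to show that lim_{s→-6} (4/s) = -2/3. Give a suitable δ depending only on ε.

δ = min(3, (9/2)ε)

Let ε > 0. We seek δ > 0 such that 0 < |s + 6| < δ implies |4/s + 2/3| < ε.
|4/s + 2/3| = 4·|-6 − s|/(6·|s|) = 4|s + 6|/(6|s|).
Restrict δ ≤ 3. Then |s + 6| < 3 gives |s| > 3, so 6|s| > 18.
Then |4/s + 2/3| < 4|s + 6|/18, which is < ε when |s + 6| < (9/2)ε.
Take δ = min(3, (9/2)ε). Then 0 < |s + 6| < δ gives both |s + 6| < 3 and |s + 6| < (9/2)ε, so |4/s + 2/3| < ε.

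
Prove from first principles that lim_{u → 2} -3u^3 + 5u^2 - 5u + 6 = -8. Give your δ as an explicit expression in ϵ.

Let ϵ > 0 be given. We want δ > 0 such that 0 < |u − 2| < δ implies |(-3u^3 + 5u^2 - 5u + 6) + 8| < ϵ.
(-3u^3 + 5u^2 - 5u + 6) + 8 = -3u^3 + 5u^2 - 5u + 14 = (u − 2)(-3u^2 - u - 7).
So |(-3u^3 + 5u^2 - 5u + 6) + 8| = |u − 2|·|-3u^2 - u - 7|.
Assume first that |u − 2| < 1, so |u| < 3. Then |-3u^2 - u - 7| ≤ 3·3^2 + 3 + 7 = 37.
Hence |(-3u^3 + 5u^2 - 5u + 6) + 8| ≤ 37|u − 2| < ϵ provided |u − 2| < ϵ/37.
Choosing δ = min(1, ϵ/37) ensures both conditions, hence |(-3u^3 + 5u^2 - 5u + 6) + 8| < ϵ.

δ = min(1, ϵ/37)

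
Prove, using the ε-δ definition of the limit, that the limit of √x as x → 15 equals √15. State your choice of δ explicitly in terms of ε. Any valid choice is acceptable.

δ = min(15, √15·ε)

Suppose ε > 0. We want δ > 0 such that 0 < |x − 15| < δ implies |√x − √15| < ε.
Rationalise: √x − √15 = (x − 15)/(√x + √15), so |√x − √15| = |x − 15|/(√x + √15).
Restrict δ ≤ 15 so that |x − 15| < 15 forces x > 0, and then √x + √15 > √15.
Hence |√x − √15| < |x − 15|/√15, which is < ε once |x − 15| < √15·ε.
Take δ = min(15, √15·ε). If 0 < |x − 15| < δ then x > 0 and |√x − √15| < |x − 15|/√15 < ε.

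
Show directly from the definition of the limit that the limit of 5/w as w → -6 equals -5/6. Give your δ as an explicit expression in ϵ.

Let ϵ > 0. We seek δ > 0 such that 0 < |w + 6| < δ implies |5/w + 5/6| < ϵ.
|5/w + 5/6| = 5·|-6 − w|/(6·|w|) = 5|w + 6|/(6|w|).
Require δ ≤ 3 so that |w| > 6 − 3 = 3, hence 6|w| > 18.
Then |5/w + 5/6| < 5|w + 6|/18, which is < ϵ when |w + 6| < (18/5)ϵ.
Take δ = min(3, (18/5)ϵ). Then 0 < |w + 6| < δ gives both |w + 6| < 3 and |w + 6| < (18/5)ϵ, so |5/w + 5/6| < ϵ.

δ = min(3, (18/5)ϵ)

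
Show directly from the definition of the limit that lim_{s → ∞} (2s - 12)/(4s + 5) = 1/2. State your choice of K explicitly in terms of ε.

Fix ε > 0. We seek K > 0 such that s > K implies |(2s - 12)/(4s + 5) − (1/2)| < ε.
(2s - 12)/(4s + 5) − (1/2) = (4(2s - 12) − 2(4s + 5)) / (4(4s + 5)) = -58/(4(4s + 5)).
For s > 0 we have 4s + 5 > 4s, so |(2s - 12)/(4s + 5) − (1/2)| = 58/(4(4s + 5)) < 58/(4·4s) = (29/8)/s.
Thus |(2s - 12)/(4s + 5) − (1/2)| < ε whenever s > (29/8)/ε.
Take K = (29/8)/ε. If s > K then |(2s - 12)/(4s + 5) − (1/2)| < (29/8)/s < ε.

K = (29/8)/ε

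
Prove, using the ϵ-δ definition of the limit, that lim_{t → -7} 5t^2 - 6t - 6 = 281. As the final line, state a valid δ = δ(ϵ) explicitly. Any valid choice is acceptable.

δ = min(1, ϵ/81)

Fix ϵ > 0. We want δ > 0 such that 0 < |t + 7| < δ implies |(5t^2 - 6t - 6) − 281| < ϵ.
(5t^2 - 6t - 6) − 281 = 5t^2 - 6t - 287 = (t + 7)(5t - 41).
So |(5t^2 - 6t - 6) − 281| = |t + 7|·|5t - 41|.
Require δ ≤ 1. Then |t + 7| < 1 gives |t| < 8, and by the triangle inequality |5t - 41| ≤ 5·8 + 41 = 81.
Hence |(5t^2 - 6t - 6) − 281| ≤ 81|t + 7| < ϵ provided |t + 7| < ϵ/81.
Take δ = min(1, ϵ/81). Then 0 < |t + 7| < δ gives both |t + 7| < 1 and |t + 7| < ϵ/81, so |(5t^2 - 6t - 6) − 281| < ϵ.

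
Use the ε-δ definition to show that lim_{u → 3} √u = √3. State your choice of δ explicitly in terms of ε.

Let ε > 0 be given. We want δ > 0 such that 0 < |u − 3| < δ implies |√u − √3| < ε.
Rationalise: √u − √3 = (u − 3)/(√u + √3), so |√u − √3| = |u − 3|/(√u + √3).
Restrict δ ≤ 3 so that |u − 3| < 3 forces u > 0, and then √u + √3 > √3.
Hence |√u − √3| < |u − 3|/√3, which is < ε once |u − 3| < √3·ε.
Take δ = min(3, √3·ε). If 0 < |u − 3| < δ then u > 0 and |√u − √3| < |u − 3|/√3 < ε.

δ = min(3, √3·ε)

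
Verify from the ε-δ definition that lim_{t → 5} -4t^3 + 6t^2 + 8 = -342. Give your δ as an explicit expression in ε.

δ = min(2, ε/364)

Let ε > 0. We want δ > 0 such that 0 < |t − 5| < δ implies |(-4t^3 + 6t^2 + 8) + 342| < ε.
(-4t^3 + 6t^2 + 8) + 342 = -4t^3 + 6t^2 + 350 = (t − 5)(-4t^2 - 14t - 70).
So |(-4t^3 + 6t^2 + 8) + 342| = |t − 5|·|-4t^2 - 14t - 70|.
Assume first that |t − 5| < 2, so |t| < 7. Then |-4t^2 - 14t - 70| ≤ 4·7^2 + 14·7 + 70 = 364.
Hence |(-4t^3 + 6t^2 + 8) + 342| ≤ 364|t − 5| < ε provided |t − 5| < ε/364.
Take δ = min(2, ε/364). Then 0 < |t − 5| < δ gives both |t − 5| < 2 and |t − 5| < ε/364, so |(-4t^3 + 6t^2 + 8) + 342| < ε.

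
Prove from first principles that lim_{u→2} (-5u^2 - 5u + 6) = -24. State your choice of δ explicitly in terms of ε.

Let ε > 0. We want δ > 0 such that 0 < |u − 2| < δ implies |(-5u^2 - 5u + 6) + 24| < ε.
(-5u^2 - 5u + 6) + 24 = -5u^2 - 5u + 30 = (u − 2)(-5u - 15).
So |(-5u^2 - 5u + 6) + 24| = |u − 2|·|-5u - 15|.
Assume first that |u − 2| < 2, so |u| < 4. Then |-5u - 15| ≤ 5·4 + 15 = 35.
Hence |(-5u^2 - 5u + 6) + 24| ≤ 35|u − 2| < ε provided |u − 2| < ε/35.
Take δ = min(2, ε/35). Then 0 < |u − 2| < δ gives both |u − 2| < 2 and |u − 2| < ε/35, so |(-5u^2 - 5u + 6) + 24| < ε.

δ = min(2, ε/35)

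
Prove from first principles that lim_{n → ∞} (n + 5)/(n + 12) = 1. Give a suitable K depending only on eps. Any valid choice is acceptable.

Let eps > 0 be given. For n ≥ 1, |(n + 5)/(n + 12) − 1| = |-7|/((n + 12)) = 7/((n + 12)).
Since n + 12 ≥ n for n ≥ 1, this is ≤ 7/(n) = 7/n.
So |(n + 5)/(n + 12) − 1| < eps whenever n > 7/eps.
Take K = 7/eps. If n > K then |(n + 5)/(n + 12) − 1| ≤ 7/n < eps.

K = 7/eps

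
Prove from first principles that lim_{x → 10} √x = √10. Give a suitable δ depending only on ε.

δ = min(10, √10·ε)

Suppose ε > 0. We want δ > 0 such that 0 < |x − 10| < δ implies |√x − √10| < ε.
Rationalise: √x − √10 = (x − 10)/(√x + √10), so |√x − √10| = |x − 10|/(√x + √10).
Restrict δ ≤ 10 so that |x − 10| < 10 forces x > 0, and then √x + √10 > √10.
Hence |√x − √10| < |x − 10|/√10, which is < ε once |x − 10| < √10·ε.
Take δ = min(10, √10·ε). If 0 < |x − 10| < δ then x > 0 and |√x − √10| < |x − 10|/√10 < ε.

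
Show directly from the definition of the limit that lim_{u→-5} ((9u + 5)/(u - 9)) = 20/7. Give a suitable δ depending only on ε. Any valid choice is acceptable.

δ = min(7, (49/43)ε)

Let ε > 0. We want δ > 0 with 0 < |u + 5| < δ ⇒ |(9u + 5)/(u - 9) − (20/7)| < ε.
Combining over a common denominator, (9u + 5)/(u - 9) − (20/7) = [(9u + 5)·(-14) − (-40)·(u - 9)] / [(-14)·(u - 9)] = -86(u + 5) / ((-14)(u - 9)).
So |(9u + 5)/(u - 9) − (20/7)| = 86|u + 5| / (14·|u − 9|).
Restrict δ ≤ 7. Then |u + 5| < 7 gives |u − 9| = |(u + 5) + (-14)| ≥ 14 − 7 = 7.
Hence |(9u + 5)/(u - 9) − (20/7)| < 86|u + 5|/(14·7) = (43/49)|u + 5|, which is < ε once |u + 5| < (49/43)ε.
Take δ = min(7, (49/43)ε). Then 0 < |u + 5| < δ forces both bounds, so |(9u + 5)/(u - 9) − (20/7)| < ε.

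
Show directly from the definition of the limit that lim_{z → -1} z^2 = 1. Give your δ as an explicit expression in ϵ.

Fix ϵ > 0. We seek δ > 0 with 0 < |z + 1| < δ ⇒ |z^2 − 1| < ϵ.
Factor: z^2 − 1 = (z + 1)(z - 1), so |z^2 − 1| = |z + 1|·|z - 1|.
Impose δ ≤ 1 so that |z| < 2; then |z - 1| ≤ 3.
Hence |z^2 − 1| ≤ 3|z + 1|, which is < ϵ once |z + 1| < ϵ/3.
Take δ = min(1, ϵ/3). If 0 < |z + 1| < δ then both bounds hold and |z^2 − 1| ≤ 3|z + 1| < 3·(ϵ/3) = ϵ.

δ = min(1, ϵ/3)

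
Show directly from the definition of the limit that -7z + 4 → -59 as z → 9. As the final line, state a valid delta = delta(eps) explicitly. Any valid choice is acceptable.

Suppose eps > 0. We need delta > 0 so that 0 < |z − 9| < delta implies |(-7z + 4) + 59| < eps.
|(-7z + 4) + 59| = |-7z + 63| = 7|z − 9|.
Thus it suffices that |z − 9| < eps/7.
Choosing delta = eps/7 gives |(-7z + 4) + 59| = 7|z − 9| < eps whenever |z − 9| < delta.

delta = eps/7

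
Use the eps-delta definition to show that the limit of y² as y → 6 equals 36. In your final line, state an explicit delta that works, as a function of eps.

Fix eps > 0. We seek delta > 0 with 0 < |y − 6| < delta ⇒ |y² − 36| < eps.
Factor: y² − 36 = (y − 6)(y + 6), so |y² − 36| = |y − 6|·|y + 6|.
Impose delta ≤ 1 so that |y| < 7; then |y + 6| ≤ 13.
Hence |y² − 36| ≤ 13|y − 6|, which is < eps once |y − 6| < eps/13.
Take delta = min(1, eps/13). If 0 < |y − 6| < delta then both bounds hold and |y² − 36| ≤ 13|y − 6| < 13·(eps/13) = eps.

delta = min(1, eps/13)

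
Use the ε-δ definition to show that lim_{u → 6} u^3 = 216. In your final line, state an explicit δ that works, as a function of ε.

δ = min(2, ε/148)

Let ε > 0 be given. We seek δ > 0 with 0 < |u − 6| < δ ⇒ |u^3 − 216| < ε.
Factor: u^3 − 216 = (u − 6)(u^2 + 6u + 36), so |u^3 − 216| = |u − 6|·|u^2 + 6u + 36|.
Impose δ ≤ 2 so that |u| < 8; then |u^2 + 6u + 36| ≤ 148.
Hence |u^3 − 216| ≤ 148|u − 6|, which is < ε once |u − 6| < ε/148.
Take δ = min(2, ε/148). If 0 < |u − 6| < δ then both bounds hold and |u^3 − 216| ≤ 148|u − 6| < 148·(ε/148) = ε.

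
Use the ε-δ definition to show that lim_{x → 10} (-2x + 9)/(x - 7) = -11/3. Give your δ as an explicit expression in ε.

Fix ε > 0. We want δ > 0 with 0 < |x − 10| < δ ⇒ |(-2x + 9)/(x - 7) + 11/3| < ε.
Combining over a common denominator, (-2x + 9)/(x - 7) + 11/3 = [(-2x + 9)·3 − (-11)·(x - 7)] / [3·(x - 7)] = 5(x − 10) / (3(x - 7)).
So |(-2x + 9)/(x - 7) + 11/3| = 5|x − 10| / (3·|x − 7|).
Require δ ≤ 3/2, so |x − 7| ≥ |3| − |x − 10| > 3 − 3/2 = 3/2.
Hence |(-2x + 9)/(x - 7) + 11/3| < 5|x − 10|/(3·(3/2)) = (10/9)|x − 10|, which is < ε once |x − 10| < (9/10)ε.
Take δ = min(3/2, (9/10)ε). Then 0 < |x − 10| < δ forces both bounds, so |(-2x + 9)/(x - 7) + 11/3| < ε.

δ = min(3/2, (9/10)ε)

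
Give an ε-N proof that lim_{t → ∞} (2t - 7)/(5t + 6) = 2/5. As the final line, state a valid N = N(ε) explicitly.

N = (47/25)/ε

Suppose ε > 0. We seek N > 0 such that t > N implies |(2t - 7)/(5t + 6) − (2/5)| < ε.
(2t - 7)/(5t + 6) − (2/5) = (5(2t - 7) − 2(5t + 6)) / (5(5t + 6)) = -47/(5(5t + 6)).
For t > 0 we have 5t + 6 > 5t, so |(2t - 7)/(5t + 6) − (2/5)| = 47/(5(5t + 6)) < 47/(5·5t) = (47/25)/t.
Thus |(2t - 7)/(5t + 6) − (2/5)| < ε whenever t > (47/25)/ε.
Take N = (47/25)/ε. If t > N then |(2t - 7)/(5t + 6) − (2/5)| < (47/25)/t < ε.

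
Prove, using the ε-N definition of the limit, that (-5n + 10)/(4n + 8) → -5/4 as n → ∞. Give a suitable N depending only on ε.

N = 5/ε

Let ε > 0 be given. For n ≥ 1, |(-5n + 10)/(4n + 8) + 5/4| = |80|/(4(4n + 8)) = 80/(4(4n + 8)).
Since 4n + 8 ≥ 4n for n ≥ 1, this is ≤ 80/(4·4n) = 5/n.
So |(-5n + 10)/(4n + 8) + 5/4| < ε whenever n > 5/ε.
Take N = 5/ε. If n > N then |(-5n + 10)/(4n + 8) + 5/4| ≤ 5/n < ε.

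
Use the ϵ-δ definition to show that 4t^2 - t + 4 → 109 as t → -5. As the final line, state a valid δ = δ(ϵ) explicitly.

Suppose ϵ > 0. We want δ > 0 such that 0 < |t + 5| < δ implies |(4t^2 - t + 4) − 109| < ϵ.
(4t^2 - t + 4) − 109 = 4t^2 - t - 105 = (t + 5)(4t - 21).
So |(4t^2 - t + 4) − 109| = |t + 5|·|4t - 21|.
Require δ ≤ 1. Then |t + 5| < 1 gives |t| < 6, and by the triangle inequality |4t - 21| ≤ 4·6 + 21 = 45.
Hence |(4t^2 - t + 4) − 109| ≤ 45|t + 5| < ϵ provided |t + 5| < ϵ/45.
Choosing δ = min(1, ϵ/45) ensures both conditions, hence |(4t^2 - t + 4) − 109| < ϵ.

δ = min(1, ϵ/45)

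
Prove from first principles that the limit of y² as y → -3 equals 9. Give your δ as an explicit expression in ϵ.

δ = min(2, ϵ/8)

Let ϵ > 0 be given. We seek δ > 0 with 0 < |y + 3| < δ ⇒ |y² − 9| < ϵ.
Factor: y² − 9 = (y + 3)(y - 3), so |y² − 9| = |y + 3|·|y - 3|.
Impose δ ≤ 2 so that |y| < 5; then |y - 3| ≤ 8.
Hence |y² − 9| ≤ 8|y + 3|, which is < ϵ once |y + 3| < ϵ/8.
Take δ = min(2, ϵ/8). If 0 < |y + 3| < δ then both bounds hold and |y² − 9| ≤ 8|y + 3| < 8·(ϵ/8) = ϵ.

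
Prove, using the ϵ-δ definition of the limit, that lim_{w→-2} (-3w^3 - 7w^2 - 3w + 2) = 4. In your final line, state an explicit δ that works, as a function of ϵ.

Fix ϵ > 0. We want δ > 0 such that 0 < |w + 2| < δ implies |(-3w^3 - 7w^2 - 3w + 2) − 4| < ϵ.
(-3w^3 - 7w^2 - 3w + 2) − 4 = -3w^3 - 7w^2 - 3w - 2 = (w + 2)(-3w^2 - w - 1).
So |(-3w^3 - 7w^2 - 3w + 2) − 4| = |w + 2|·|-3w^2 - w - 1|.
Require δ ≤ 1. Then |w + 2| < 1 gives |w| < 3, and by the triangle inequality |-3w^2 - w - 1| ≤ 3·3^2 + 3 + 1 = 31.
Hence |(-3w^3 - 7w^2 - 3w + 2) − 4| ≤ 31|w + 2| < ϵ provided |w + 2| < ϵ/31.
Take δ = min(1, ϵ/31). Then 0 < |w + 2| < δ gives both |w + 2| < 1 and |w + 2| < ϵ/31, so |(-3w^3 - 7w^2 - 3w + 2) − 4| < ϵ.

δ = min(1, ϵ/31)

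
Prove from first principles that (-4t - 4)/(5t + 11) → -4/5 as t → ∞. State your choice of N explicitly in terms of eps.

Suppose eps > 0. We seek N > 0 such that t > N implies |(-4t - 4)/(5t + 11) + 4/5| < eps.
(-4t - 4)/(5t + 11) + 4/5 = (5(-4t - 4) − (-4)(5t + 11)) / (5(5t + 11)) = 24/(5(5t + 11)).
For t > 0 we have 5t + 11 > 5t, so |(-4t - 4)/(5t + 11) + 4/5| = 24/(5(5t + 11)) < 24/(5·5t) = (24/25)/t.
Thus |(-4t - 4)/(5t + 11) + 4/5| < eps whenever t > (24/25)/eps.
Take N = (24/25)/eps. If t > N then |(-4t - 4)/(5t + 11) + 4/5| < (24/25)/t < eps.

N = (24/25)/eps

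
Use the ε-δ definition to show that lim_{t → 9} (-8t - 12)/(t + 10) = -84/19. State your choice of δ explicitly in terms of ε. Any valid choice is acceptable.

Suppose ε > 0. We want δ > 0 with 0 < |t − 9| < δ ⇒ |(-8t - 12)/(t + 10) + 84/19| < ε.
Combining over a common denominator, (-8t - 12)/(t + 10) + 84/19 = [(-8t - 12)·19 − (-84)·(t + 10)] / [19·(t + 10)] = -68(t − 9) / (19(t + 10)).
So |(-8t - 12)/(t + 10) + 84/19| = 68|t − 9| / (19·|t + 10|).
Restrict δ ≤ 19/2. Then |t − 9| < 19/2 gives |t + 10| = |(t − 9) + 19| ≥ 19 − 19/2 = 19/2.
Hence |(-8t - 12)/(t + 10) + 84/19| < 68|t − 9|/(19·(19/2)) = (136/361)|t − 9|, which is < ε once |t − 9| < (361/136)ε.
Take δ = min(19/2, (361/136)ε). Then 0 < |t − 9| < δ forces both bounds, so |(-8t - 12)/(t + 10) + 84/19| < ε.

δ = min(19/2, (361/136)ε)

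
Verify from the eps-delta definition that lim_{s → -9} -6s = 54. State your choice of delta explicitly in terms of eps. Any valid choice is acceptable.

Let eps > 0. We need delta > 0 so that 0 < |s + 9| < delta implies |(-6s) − 54| < eps.
|(-6s) − 54| = |-6s - 54| = 6|s + 9|.
Thus it suffices that |s + 9| < eps/6.
Take delta = eps/6. If 0 < |s + 9| < delta then |(-6s) − 54| = 6|s + 9| < 6·(eps/6) = eps.

delta = eps/6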